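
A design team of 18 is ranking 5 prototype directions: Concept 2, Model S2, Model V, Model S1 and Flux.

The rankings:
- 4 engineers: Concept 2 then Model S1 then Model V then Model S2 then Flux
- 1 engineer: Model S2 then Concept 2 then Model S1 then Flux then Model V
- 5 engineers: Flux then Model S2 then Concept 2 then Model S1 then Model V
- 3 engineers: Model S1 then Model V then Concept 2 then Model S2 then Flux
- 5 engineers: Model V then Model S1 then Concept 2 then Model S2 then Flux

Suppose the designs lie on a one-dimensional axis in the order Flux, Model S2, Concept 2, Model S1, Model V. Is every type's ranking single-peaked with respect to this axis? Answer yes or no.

yes

Axis positions: Flux=1, Model S2=2, Concept 2=3, Model S1=4, Model V=5.
Type 1 (peak Concept 2 at position 3): ranking walks positions 3-4-5-2-1, expanding outward from the peak — single-peaked.
Type 2 (peak Model S2 at position 2): ranking walks positions 2-3-4-1-5, expanding outward from the peak — single-peaked.
Type 3 (peak Flux at position 1): ranking walks positions 1-2-3-4-5, expanding outward from the peak — single-peaked.
Type 4 (peak Model S1 at position 4): ranking walks positions 4-5-3-2-1, expanding outward from the peak — single-peaked.
Type 5 (peak Model V at position 5): ranking walks positions 5-4-3-2-1, expanding outward from the peak — single-peaked.
Every ranking is single-peaked on this axis.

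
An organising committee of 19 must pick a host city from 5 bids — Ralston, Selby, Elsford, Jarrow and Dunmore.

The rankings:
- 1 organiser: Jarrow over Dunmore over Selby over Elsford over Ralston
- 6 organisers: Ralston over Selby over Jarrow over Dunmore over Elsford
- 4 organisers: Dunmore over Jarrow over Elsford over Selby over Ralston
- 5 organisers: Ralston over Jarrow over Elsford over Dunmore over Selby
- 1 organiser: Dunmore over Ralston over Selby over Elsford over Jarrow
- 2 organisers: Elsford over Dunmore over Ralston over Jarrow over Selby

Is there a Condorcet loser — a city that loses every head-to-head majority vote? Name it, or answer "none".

Head-to-head results (19 organisers):
Ralston–Selby: Ralston 14–5.
Ralston vs Elsford: Ralston is ranked higher on 6+5+1 = 12 ballots, Elsford on 7. Ralston wins 12–7.
Ralston vs Jarrow: Ralston, 14–5.
Ralston vs Dunmore: Ralston, 11–8.
Selby vs Elsford: Elsford wins 11–8.
Selby vs Jarrow: Jarrow wins 12–7.
Selby vs Dunmore: Dunmore wins 13–6.
Elsford vs Jarrow: 3 to 16, Jarrow.
Elsford–Dunmore: Dunmore 12–7.
Jarrow vs Dunmore: 12 to 7, Jarrow.
Selby loses to every other city — it is the Condorcet loser.

Selby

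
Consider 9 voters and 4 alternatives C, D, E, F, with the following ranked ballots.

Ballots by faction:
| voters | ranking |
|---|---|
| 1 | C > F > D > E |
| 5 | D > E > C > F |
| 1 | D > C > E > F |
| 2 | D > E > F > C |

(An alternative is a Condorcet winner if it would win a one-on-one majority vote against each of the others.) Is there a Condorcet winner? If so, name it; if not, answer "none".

Head-to-head results (9 voters):
C vs D: D, 8–1.
C vs E: E wins 7–2.
C vs F: C wins 7–2.
D vs E: D wins 9–0.
D vs F: D, 8–1.
E–F: E 8–1.
D wins every pairwise contest, so D is the Condorcet winner.

D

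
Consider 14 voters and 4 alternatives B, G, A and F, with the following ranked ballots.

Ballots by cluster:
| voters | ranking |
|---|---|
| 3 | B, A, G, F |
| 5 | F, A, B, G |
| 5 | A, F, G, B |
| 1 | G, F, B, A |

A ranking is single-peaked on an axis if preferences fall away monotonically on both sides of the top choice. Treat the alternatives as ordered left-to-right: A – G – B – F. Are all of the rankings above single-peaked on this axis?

no

Axis positions: A=1, G=2, B=3, F=4.
Cluster 1: ranking walks positions 3-1-2-4; A is ranked above G even though G lies between A and the peak B on the axis — preferences dip and rise again. Not single-peaked.
Cluster 2: ranking walks positions 4-1-3-2; A is ranked above B even though B lies between A and the peak F on the axis — preferences dip and rise again. Not single-peaked.
Cluster 3: ranking walks positions 1-4-2-3; F is ranked above G even though G lies between F and the peak A on the axis — preferences dip and rise again. Not single-peaked.
Cluster 4: ranking walks positions 2-4-3-1; F is ranked above B even though B lies between F and the peak G on the axis — preferences dip and rise again. Not single-peaked.
Cluster 1 violates single-peakedness, so the profile is not single-peaked on this axis.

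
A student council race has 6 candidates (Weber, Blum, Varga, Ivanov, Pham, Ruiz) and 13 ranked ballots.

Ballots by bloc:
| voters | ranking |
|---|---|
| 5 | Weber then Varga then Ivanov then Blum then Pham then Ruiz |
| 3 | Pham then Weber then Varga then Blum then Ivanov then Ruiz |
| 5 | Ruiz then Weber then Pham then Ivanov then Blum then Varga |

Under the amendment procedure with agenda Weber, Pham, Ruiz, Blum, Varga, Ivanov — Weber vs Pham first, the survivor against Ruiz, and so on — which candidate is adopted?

Round 1: Weber vs Pham — 10–3, Weber advances.
Round 2: Weber vs Ruiz — 8–5, Weber advances.
Round 3: Weber vs Blum — 13–0, Weber advances.
Round 4: Weber vs Varga — 13–0, Weber advances.
Round 5: Weber vs Ivanov — 13–0, Weber advances.
Weber survives the agenda.

Weber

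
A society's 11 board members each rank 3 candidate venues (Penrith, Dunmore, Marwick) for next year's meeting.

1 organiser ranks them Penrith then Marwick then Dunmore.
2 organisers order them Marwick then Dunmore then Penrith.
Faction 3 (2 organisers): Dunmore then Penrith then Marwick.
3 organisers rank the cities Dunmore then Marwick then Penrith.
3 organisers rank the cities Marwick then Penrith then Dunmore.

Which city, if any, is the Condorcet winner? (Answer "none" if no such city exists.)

Marwick

Pairwise majorities:
Penrith vs Dunmore: 4 to 7, Dunmore.
Penrith vs Marwick: 1+2 = 3 for Penrith, 8 for Marwick — Marwick by 8–3.
Dunmore vs Marwick: Dunmore preferred on 2+3 = 5 ballots; Marwick wins 6–5.
Marwick defeats every rival head-to-head and is the Condorcet winner.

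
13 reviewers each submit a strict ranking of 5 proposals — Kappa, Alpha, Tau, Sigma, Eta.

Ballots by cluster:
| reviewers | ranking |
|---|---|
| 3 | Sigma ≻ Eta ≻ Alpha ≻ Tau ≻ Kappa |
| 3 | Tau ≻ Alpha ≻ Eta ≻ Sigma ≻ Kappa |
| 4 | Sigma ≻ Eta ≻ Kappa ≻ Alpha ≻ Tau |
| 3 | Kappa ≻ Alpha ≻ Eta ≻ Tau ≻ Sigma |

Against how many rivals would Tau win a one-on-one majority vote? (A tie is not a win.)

0

Tau against each rival (13 reviewers):
Tau vs Kappa: Tau preferred on 3+3 = 6 ballots; Kappa wins 7–6.
Tau vs Alpha: 3 to 10, Alpha.
Tau vs Sigma: Sigma wins 7–6.
Tau vs Eta: Eta wins 10–3.
Tau beats no one; loses to Kappa, Alpha, Sigma, Eta — 0 pairwise wins.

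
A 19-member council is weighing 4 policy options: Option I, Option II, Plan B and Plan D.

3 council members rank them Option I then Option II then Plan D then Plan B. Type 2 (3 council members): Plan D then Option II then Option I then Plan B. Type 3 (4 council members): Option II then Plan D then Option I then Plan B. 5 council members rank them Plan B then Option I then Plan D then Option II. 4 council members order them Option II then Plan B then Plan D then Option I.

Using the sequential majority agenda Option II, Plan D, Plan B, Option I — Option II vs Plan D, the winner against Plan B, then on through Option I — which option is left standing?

Option II

Round 1: Option II vs Plan D — 11–8, Option II advances.
Round 2: Option II vs Plan B — 14–5, Option II advances.
Round 3: Option II vs Option I — 11–8, Option II advances.
Option II survives the agenda.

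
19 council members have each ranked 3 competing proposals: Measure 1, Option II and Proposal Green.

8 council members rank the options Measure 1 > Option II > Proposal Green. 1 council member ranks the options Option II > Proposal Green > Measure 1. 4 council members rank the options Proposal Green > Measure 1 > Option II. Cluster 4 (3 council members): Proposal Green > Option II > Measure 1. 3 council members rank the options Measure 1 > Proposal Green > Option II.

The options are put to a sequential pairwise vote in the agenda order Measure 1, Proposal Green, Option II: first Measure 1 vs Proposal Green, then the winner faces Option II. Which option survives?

Round 1: Measure 1 vs Proposal Green — 11–8, Measure 1 advances.
Round 2: Measure 1 vs Option II — 15–4, Measure 1 advances.
Measure 1 survives the agenda.

Measure 1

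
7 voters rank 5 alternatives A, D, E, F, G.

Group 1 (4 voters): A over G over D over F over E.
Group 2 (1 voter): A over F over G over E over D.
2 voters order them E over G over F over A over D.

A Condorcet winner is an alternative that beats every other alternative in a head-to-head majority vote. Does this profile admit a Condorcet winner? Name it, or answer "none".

Pairwise majorities:
A–D: A 7–0.
A vs E: A wins 5–2.
A–F: A 5–2.
A vs G: A wins 5–2.
D–E: D 4–3.
D vs F: D wins 4–3.
D vs G: G wins 7–0.
E vs F: F, 5–2.
E–G: G 5–2.
F vs G: G, 6–1.
Only A has no losses; A is the Condorcet winner.

A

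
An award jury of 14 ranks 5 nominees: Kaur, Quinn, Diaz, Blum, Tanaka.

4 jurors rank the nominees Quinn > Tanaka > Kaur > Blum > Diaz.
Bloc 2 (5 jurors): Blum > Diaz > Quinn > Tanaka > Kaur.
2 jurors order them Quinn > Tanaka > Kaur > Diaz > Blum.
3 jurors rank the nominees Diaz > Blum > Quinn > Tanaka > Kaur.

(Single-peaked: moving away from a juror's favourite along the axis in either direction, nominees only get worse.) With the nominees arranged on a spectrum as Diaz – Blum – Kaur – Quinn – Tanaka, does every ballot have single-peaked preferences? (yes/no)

Axis positions: Diaz=1, Blum=2, Kaur=3, Quinn=4, Tanaka=5.
Bloc 1 (peak Quinn at position 4): ranking walks positions 4-5-3-2-1, expanding outward from the peak — single-peaked.
Bloc 2: ranking walks positions 2-1-4-5-3; Quinn is ranked above Kaur even though Kaur lies between Quinn and the peak Blum on the axis — preferences dip and rise again. Not single-peaked.
Bloc 3: ranking walks positions 4-5-3-1-2; Diaz is ranked above Blum even though Blum lies between Diaz and the peak Quinn on the axis — preferences dip and rise again. Not single-peaked.
Bloc 4: ranking walks positions 1-2-4-5-3; Quinn is ranked above Kaur even though Kaur lies between Quinn and the peak Diaz on the axis — preferences dip and rise again. Not single-peaked.
Bloc 2 violates single-peakedness, so the profile is not single-peaked on this axis.

no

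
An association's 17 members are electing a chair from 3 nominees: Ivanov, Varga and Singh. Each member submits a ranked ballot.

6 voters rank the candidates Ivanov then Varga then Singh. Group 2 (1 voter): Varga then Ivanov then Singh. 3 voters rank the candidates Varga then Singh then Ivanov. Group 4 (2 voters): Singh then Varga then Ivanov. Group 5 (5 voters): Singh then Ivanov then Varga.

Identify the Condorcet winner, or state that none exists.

none

Check each pair by majority over 17 ballots:
Ivanov vs Varga: Ivanov, 11–6.
Ivanov–Singh: Singh 10–7.
Varga vs Singh: 10 to 7, Varga.
Each candidate drops at least one matchup (Ivanov loses to Singh; Varga loses to Ivanov; Singh loses to Varga); the cycle Ivanov beats Varga beats Singh beats Ivanov rules out a Condorcet winner.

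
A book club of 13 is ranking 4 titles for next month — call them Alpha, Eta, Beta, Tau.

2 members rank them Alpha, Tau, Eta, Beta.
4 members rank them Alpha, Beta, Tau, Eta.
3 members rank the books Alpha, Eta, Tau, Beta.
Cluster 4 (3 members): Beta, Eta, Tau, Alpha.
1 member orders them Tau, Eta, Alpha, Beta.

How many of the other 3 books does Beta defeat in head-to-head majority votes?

2

Beta against each rival (13 members):
Beta vs Alpha: Beta preferred on 3 ballots; Alpha wins 10–3.
Beta–Eta: Beta 7–6.
Beta vs Tau: 4+3 = 7 for Beta, 6 for Tau — Beta by 7–6.
Beta beats Eta, Tau; loses to Alpha — 2 pairwise wins.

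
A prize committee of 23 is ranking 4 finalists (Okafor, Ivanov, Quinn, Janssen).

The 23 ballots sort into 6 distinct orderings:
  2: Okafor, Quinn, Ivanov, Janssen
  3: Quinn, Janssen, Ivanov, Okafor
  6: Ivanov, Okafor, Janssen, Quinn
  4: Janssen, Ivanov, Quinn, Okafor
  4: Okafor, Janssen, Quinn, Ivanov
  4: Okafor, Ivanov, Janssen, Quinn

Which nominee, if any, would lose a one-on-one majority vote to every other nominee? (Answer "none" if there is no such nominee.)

Pairwise majorities:
Okafor vs Ivanov: Ivanov, 13–10.
Okafor vs Quinn: 16 to 7, Okafor.
Okafor vs Janssen: Okafor is ranked higher on 2+6+4+4 = 16 ballots, Janssen on 7. Okafor wins 16–7.
Ivanov vs Quinn: Ivanov is ranked higher on 6+4+4 = 14 ballots, Quinn on 9. Ivanov wins 14–9.
Ivanov vs Janssen: Ivanov, 12–11.
Quinn vs Janssen: Janssen wins 18–5.
Quinn is beaten in every head-to-head and is the Condorcet loser.

Quinn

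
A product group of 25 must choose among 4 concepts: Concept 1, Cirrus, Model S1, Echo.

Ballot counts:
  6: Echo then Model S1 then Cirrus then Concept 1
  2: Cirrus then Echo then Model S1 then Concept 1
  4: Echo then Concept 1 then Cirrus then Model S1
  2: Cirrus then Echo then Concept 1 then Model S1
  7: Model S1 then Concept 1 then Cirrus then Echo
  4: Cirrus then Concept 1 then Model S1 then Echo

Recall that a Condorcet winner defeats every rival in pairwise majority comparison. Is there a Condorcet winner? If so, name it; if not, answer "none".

Head-to-head results (25 engineers):
Concept 1–Cirrus: Cirrus 14–11.
Concept 1 vs Model S1: Model S1 wins 15–10.
Concept 1 vs Echo: Echo, 14–11.
Cirrus vs Model S1: Cirrus is ranked higher on 2+4+2+4 = 12 ballots, Model S1 on 13. Model S1 wins 13–12.
Cirrus vs Echo: Cirrus wins 15–10.
Model S1 vs Echo: Model S1 preferred on 7+4 = 11 ballots; Echo wins 14–11.
No design is unbeaten: Concept 1 loses to Cirrus; Cirrus loses to Model S1; Model S1 loses to Echo; Echo loses to Cirrus. In particular Cirrus > Echo > Model S1 > Cirrus is a majority cycle — no Condorcet winner exists.

none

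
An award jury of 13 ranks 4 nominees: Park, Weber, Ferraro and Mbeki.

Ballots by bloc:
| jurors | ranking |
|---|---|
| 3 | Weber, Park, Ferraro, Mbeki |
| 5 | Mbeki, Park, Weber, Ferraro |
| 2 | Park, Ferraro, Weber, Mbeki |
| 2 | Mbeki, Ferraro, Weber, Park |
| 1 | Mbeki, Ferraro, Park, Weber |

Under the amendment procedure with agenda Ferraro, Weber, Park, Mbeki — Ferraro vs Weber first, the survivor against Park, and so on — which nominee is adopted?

Round 1: Ferraro vs Weber — 5–8, Weber advances.
Round 2: Weber vs Park — 5–8, Park advances.
Round 3: Park vs Mbeki — 5–8, Mbeki advances.
Mbeki survives the agenda.

Mbeki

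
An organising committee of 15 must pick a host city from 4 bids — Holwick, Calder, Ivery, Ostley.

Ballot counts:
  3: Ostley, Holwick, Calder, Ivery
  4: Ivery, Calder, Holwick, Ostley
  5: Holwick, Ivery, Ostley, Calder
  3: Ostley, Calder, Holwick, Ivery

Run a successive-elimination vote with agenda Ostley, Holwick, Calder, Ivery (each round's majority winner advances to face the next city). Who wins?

Round 1: Ostley vs Holwick — 6–9, Holwick advances.
Round 2: Holwick vs Calder — 8–7, Holwick advances.
Round 3: Holwick vs Ivery — 11–4, Holwick advances.
The agenda winner is Holwick.

Holwick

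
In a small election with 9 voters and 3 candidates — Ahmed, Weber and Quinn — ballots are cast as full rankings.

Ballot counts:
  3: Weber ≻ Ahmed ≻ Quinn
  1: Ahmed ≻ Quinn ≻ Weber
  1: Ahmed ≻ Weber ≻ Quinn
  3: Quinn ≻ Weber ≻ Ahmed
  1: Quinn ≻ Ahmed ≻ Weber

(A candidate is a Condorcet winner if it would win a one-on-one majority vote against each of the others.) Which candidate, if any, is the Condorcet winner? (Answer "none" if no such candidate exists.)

Pairwise majorities:
Ahmed–Weber: Weber 6–3.
Ahmed vs Quinn: Ahmed wins 5–4.
Weber vs Quinn: Quinn wins 5–4.
Every candidate loses at least once (Ahmed loses to Weber; Weber loses to Quinn; Quinn loses to Ahmed). The majority relation contains the cycle Ahmed → Quinn → Weber → Ahmed, so there is no Condorcet winner.

none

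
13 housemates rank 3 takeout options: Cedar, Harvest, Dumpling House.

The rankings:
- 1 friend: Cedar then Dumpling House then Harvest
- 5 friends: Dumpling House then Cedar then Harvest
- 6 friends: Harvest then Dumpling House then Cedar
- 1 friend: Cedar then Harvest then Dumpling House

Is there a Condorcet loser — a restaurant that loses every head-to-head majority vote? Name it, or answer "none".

Head-to-head results (13 friends):
Cedar–Harvest: Cedar 7–6.
Cedar vs Dumpling House: 2 to 11, Dumpling House.
Harvest–Dumpling House: Harvest 7–6.
Each restaurant has at least one pairwise win (Cedar beats Harvest; Harvest beats Dumpling House; Dumpling House beats Cedar) — no Condorcet loser.

none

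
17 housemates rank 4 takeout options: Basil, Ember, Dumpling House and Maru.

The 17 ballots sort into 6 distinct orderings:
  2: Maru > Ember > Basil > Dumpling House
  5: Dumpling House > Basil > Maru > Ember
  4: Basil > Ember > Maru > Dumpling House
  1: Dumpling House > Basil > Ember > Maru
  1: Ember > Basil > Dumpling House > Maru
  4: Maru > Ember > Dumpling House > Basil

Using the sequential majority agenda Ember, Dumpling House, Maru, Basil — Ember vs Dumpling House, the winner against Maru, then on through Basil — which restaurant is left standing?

Basil

Round 1: Ember vs Dumpling House — 11–6, Ember advances.
Round 2: Ember vs Maru — 6–11, Maru advances.
Round 3: Maru vs Basil — 6–11, Basil advances.
The agenda winner is Basil.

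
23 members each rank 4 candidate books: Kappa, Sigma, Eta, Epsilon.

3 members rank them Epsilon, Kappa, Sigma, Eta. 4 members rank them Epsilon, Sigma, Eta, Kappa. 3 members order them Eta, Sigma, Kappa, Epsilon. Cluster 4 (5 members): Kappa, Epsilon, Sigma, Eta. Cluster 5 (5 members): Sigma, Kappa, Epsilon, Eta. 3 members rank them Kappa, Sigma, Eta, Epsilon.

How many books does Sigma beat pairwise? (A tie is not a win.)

Sigma against each rival (23 members):
Sigma–Kappa: Sigma 12–11.
Sigma vs Eta: 3+4+5+5+3 = 20 for Sigma, 3 for Eta — Sigma by 20–3.
Sigma vs Epsilon: 3+5+3 = 11 for Sigma, 12 for Epsilon — Epsilon by 12–11.
Sigma beats Kappa, Eta; loses to Epsilon — 2 pairwise wins.

2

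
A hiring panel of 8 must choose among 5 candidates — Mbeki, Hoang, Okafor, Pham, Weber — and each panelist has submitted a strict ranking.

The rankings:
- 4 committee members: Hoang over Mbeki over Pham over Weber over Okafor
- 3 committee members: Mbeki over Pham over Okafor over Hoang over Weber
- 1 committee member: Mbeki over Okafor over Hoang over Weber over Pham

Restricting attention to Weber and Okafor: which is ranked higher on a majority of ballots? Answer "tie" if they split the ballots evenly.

tie

Ballots ranking Weber above Okafor: 4.
Ballots ranking Okafor above Weber: 8 − 4 = 4.
4–4: the pair ties.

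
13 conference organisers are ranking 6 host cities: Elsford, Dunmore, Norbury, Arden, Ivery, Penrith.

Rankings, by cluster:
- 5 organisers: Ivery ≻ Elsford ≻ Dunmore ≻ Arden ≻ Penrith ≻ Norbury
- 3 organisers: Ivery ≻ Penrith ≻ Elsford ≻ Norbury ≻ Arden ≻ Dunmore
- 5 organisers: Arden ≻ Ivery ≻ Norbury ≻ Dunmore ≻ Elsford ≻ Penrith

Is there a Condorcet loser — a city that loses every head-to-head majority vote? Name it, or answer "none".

none

Head-to-head results (13 organisers):
Elsford vs Dunmore: 8 to 5, Elsford.
Elsford vs Norbury: Elsford preferred on 5+3 = 8 ballots; Elsford wins 8–5.
Elsford vs Arden: Elsford preferred on 5+3 = 8 ballots; Elsford wins 8–5.
Elsford vs Ivery: Elsford preferred on 0 ballots; Ivery wins 13–0.
Elsford vs Penrith: 5+5 = 10 for Elsford, 3 for Penrith — Elsford by 10–3.
Dunmore–Norbury: Norbury 8–5.
Dunmore vs Arden: Dunmore is ranked higher on 5 ballots, Arden on 8. Arden wins 8–5.
Dunmore vs Ivery: Ivery wins 13–0.
Dunmore vs Penrith: 10 to 3, Dunmore.
Norbury vs Arden: 3 to 10, Arden.
Norbury vs Ivery: Ivery, 13–0.
Norbury vs Penrith: 5 to 8, Penrith.
Arden vs Ivery: Arden preferred on 5 ballots; Ivery wins 8–5.
Arden–Penrith: Arden 10–3.
Ivery vs Penrith: Ivery, 13–0.
No city is winless: Elsford beats Dunmore; Dunmore beats Penrith; Norbury beats Dunmore; Arden beats Dunmore; Ivery beats Elsford; Penrith beats Norbury. There is no Condorcet loser.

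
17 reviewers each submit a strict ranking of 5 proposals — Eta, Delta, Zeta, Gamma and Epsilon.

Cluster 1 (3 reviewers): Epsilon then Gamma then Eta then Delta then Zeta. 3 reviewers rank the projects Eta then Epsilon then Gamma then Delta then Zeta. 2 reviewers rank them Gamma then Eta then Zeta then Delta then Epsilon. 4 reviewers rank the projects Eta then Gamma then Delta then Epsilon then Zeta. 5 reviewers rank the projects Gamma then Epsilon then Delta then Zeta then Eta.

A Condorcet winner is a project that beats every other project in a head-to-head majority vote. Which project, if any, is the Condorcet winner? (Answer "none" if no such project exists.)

Gamma

Check each pair by majority over 17 ballots:
Eta vs Delta: 3+3+2+4 = 12 for Eta, 5 for Delta — Eta by 12–5.
Eta vs Zeta: Eta is ranked higher on 3+3+2+4 = 12 ballots, Zeta on 5. Eta wins 12–5.
Eta vs Gamma: Gamma, 10–7.
Eta vs Epsilon: 3+2+4 = 9 for Eta, 8 for Epsilon — Eta by 9–8.
Delta vs Zeta: Delta, 15–2.
Delta vs Gamma: Delta preferred on 0 ballots; Gamma wins 17–0.
Delta vs Epsilon: Epsilon, 11–6.
Zeta vs Gamma: Zeta is ranked higher on 0 ballots, Gamma on 17. Gamma wins 17–0.
Zeta vs Epsilon: 2 for Zeta, 15 for Epsilon — Epsilon by 15–2.
Gamma–Epsilon: Gamma 11–6.
Gamma beats each of Eta, Delta, Zeta, Epsilon — Gamma is the Condorcet winner.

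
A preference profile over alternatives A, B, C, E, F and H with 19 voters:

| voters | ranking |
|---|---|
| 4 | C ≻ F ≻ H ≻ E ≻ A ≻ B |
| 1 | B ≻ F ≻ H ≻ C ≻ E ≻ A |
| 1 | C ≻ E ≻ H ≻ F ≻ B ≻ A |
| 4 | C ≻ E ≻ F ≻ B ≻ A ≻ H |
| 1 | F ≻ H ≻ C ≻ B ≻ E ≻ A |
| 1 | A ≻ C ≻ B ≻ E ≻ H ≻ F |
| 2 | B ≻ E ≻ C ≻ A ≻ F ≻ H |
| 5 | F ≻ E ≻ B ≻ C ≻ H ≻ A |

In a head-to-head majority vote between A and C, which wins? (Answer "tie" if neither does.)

C

Ballots ranking A above C: 1.
Ballots ranking C above A: 19 − 1 = 18.
C wins the head-to-head 18–1.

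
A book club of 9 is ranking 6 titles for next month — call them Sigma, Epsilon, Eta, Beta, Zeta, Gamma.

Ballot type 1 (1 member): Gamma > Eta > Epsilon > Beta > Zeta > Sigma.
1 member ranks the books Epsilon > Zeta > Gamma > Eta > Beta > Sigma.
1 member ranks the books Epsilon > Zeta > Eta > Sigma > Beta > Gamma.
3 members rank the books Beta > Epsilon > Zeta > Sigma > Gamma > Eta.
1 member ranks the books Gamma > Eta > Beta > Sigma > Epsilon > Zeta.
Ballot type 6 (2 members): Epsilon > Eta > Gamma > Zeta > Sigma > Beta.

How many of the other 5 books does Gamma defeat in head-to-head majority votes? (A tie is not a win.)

3

Gamma against each rival (9 members):
Gamma vs Sigma: Gamma, 5–4.
Gamma vs Epsilon: 2 to 7, Epsilon.
Gamma vs Eta: Gamma wins 6–3.
Gamma vs Beta: Gamma, 5–4.
Gamma vs Zeta: Zeta, 5–4.
Gamma beats Sigma, Eta, Beta; loses to Epsilon, Zeta — 3 pairwise wins.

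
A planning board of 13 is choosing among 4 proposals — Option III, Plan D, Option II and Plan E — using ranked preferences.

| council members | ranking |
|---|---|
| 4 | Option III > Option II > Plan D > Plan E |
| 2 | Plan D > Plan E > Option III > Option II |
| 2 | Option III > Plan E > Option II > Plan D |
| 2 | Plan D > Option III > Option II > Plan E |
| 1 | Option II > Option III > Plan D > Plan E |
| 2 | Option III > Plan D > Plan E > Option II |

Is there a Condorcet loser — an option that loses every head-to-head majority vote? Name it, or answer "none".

Plan E

Pairwise majorities:
Option III vs Plan D: Option III, 9–4.
Option III vs Option II: Option III, 12–1.
Option III vs Plan E: Option III is ranked higher on 4+2+2+1+2 = 11 ballots, Plan E on 2. Option III wins 11–2.
Plan D–Option II: Option II 7–6.
Plan D vs Plan E: Plan D is ranked higher on 4+2+2+1+2 = 11 ballots, Plan E on 2. Plan D wins 11–2.
Option II vs Plan E: Option II wins 7–6.
Plan E is beaten in every head-to-head and is the Condorcet loser.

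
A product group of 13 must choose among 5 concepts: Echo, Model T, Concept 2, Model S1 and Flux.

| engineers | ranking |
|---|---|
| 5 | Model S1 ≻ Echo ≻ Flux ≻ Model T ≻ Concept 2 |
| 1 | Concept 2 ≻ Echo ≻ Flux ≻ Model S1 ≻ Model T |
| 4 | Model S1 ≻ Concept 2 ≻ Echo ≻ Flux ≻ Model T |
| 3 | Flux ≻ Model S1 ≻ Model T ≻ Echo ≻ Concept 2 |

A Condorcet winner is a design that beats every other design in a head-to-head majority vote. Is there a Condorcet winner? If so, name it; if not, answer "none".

Check each pair by majority over 13 ballots:
Echo vs Model T: Echo wins 10–3.
Echo vs Concept 2: Echo wins 8–5.
Echo–Model S1: Model S1 12–1.
Echo vs Flux: Echo, 10–3.
Model T vs Concept 2: Model T wins 8–5.
Model T vs Model S1: Model S1 wins 13–0.
Model T–Flux: Flux 13–0.
Concept 2 vs Model S1: Model S1, 12–1.
Concept 2–Flux: Flux 8–5.
Model S1 vs Flux: Model S1, 9–4.
Model S1 defeats every rival head-to-head and is the Condorcet winner.

Model S1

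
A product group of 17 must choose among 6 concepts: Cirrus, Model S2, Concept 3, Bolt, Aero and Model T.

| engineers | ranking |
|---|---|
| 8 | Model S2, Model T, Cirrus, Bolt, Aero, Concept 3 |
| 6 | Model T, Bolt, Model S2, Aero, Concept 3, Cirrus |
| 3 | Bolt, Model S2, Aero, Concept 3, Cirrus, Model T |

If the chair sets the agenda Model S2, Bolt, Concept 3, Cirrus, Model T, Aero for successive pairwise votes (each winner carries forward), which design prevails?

Round 1: Model S2 vs Bolt — 8–9, Bolt advances.
Round 2: Bolt vs Concept 3 — 17–0, Bolt advances.
Round 3: Bolt vs Cirrus — 9–8, Bolt advances.
Round 4: Bolt vs Model T — 3–14, Model T advances.
Round 5: Model T vs Aero — 14–3, Model T advances.
The agenda winner is Model T.

Model T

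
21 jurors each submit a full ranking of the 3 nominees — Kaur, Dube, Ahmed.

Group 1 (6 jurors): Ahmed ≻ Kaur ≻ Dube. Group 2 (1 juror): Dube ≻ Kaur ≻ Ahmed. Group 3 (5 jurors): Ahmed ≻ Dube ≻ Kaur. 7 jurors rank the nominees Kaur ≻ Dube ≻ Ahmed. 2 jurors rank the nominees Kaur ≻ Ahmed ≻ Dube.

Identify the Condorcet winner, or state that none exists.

Ahmed

Head-to-head results (21 jurors):
Kaur vs Dube: 6+7+2 = 15 for Kaur, 6 for Dube — Kaur by 15–6.
Kaur vs Ahmed: Kaur preferred on 1+7+2 = 10 ballots; Ahmed wins 11–10.
Dube vs Ahmed: Dube is ranked higher on 1+7 = 8 ballots, Ahmed on 13. Ahmed wins 13–8.
Ahmed wins every pairwise contest, so Ahmed is the Condorcet winner.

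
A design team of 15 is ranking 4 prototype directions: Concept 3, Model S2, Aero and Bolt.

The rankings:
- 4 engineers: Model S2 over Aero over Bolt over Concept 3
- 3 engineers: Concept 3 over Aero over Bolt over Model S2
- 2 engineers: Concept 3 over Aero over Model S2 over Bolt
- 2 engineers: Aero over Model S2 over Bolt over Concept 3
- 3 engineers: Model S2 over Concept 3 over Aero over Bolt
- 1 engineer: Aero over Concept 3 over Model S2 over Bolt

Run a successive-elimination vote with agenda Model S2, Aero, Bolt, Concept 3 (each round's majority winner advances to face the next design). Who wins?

Concept 3

Round 1: Model S2 vs Aero — 7–8, Aero advances.
Round 2: Aero vs Bolt — 15–0, Aero advances.
Round 3: Aero vs Concept 3 — 7–8, Concept 3 advances.
Concept 3 survives the agenda.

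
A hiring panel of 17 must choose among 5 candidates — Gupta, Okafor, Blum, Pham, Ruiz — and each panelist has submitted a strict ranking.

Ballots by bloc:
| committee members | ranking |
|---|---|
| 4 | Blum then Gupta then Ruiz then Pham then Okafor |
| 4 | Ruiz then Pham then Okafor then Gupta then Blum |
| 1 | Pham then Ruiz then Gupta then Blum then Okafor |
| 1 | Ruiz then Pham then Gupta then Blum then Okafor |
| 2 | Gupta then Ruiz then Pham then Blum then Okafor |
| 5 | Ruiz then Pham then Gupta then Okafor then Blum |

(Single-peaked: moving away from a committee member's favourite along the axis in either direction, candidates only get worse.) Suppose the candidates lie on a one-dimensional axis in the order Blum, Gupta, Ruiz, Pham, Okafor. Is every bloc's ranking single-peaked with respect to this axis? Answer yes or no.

Axis positions: Blum=1, Gupta=2, Ruiz=3, Pham=4, Okafor=5.
Bloc 1 (peak Blum at position 1): ranking walks positions 1-2-3-4-5, expanding outward from the peak — single-peaked.
Bloc 2 (peak Ruiz at position 3): ranking walks positions 3-4-5-2-1, expanding outward from the peak — single-peaked.
Bloc 3 (peak Pham at position 4): ranking walks positions 4-3-2-1-5, expanding outward from the peak — single-peaked.
Bloc 4 (peak Ruiz at position 3): ranking walks positions 3-4-2-1-5, expanding outward from the peak — single-peaked.
Bloc 5 (peak Gupta at position 2): ranking walks positions 2-3-4-1-5, expanding outward from the peak — single-peaked.
Bloc 6 (peak Ruiz at position 3): ranking walks positions 3-4-2-5-1, expanding outward from the peak — single-peaked.
Every ranking is single-peaked on this axis.

yes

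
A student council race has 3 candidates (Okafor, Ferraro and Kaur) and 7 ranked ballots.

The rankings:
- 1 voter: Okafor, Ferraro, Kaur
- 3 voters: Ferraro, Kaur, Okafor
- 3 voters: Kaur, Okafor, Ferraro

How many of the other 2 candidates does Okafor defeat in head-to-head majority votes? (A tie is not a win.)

Okafor against each rival (7 voters):
Okafor–Ferraro: Okafor 4–3.
Okafor vs Kaur: Kaur, 6–1.
Okafor beats Ferraro; loses to Kaur — 1 pairwise win.

1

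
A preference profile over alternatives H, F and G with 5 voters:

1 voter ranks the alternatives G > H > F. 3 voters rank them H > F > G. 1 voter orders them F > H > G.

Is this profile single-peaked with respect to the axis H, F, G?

Axis positions: H=1, F=2, G=3.
Cluster 1: ranking walks positions 3-1-2; H is ranked above F even though F lies between H and the peak G on the axis — preferences dip and rise again. Not single-peaked.
Cluster 2 (peak H at position 1): ranking walks positions 1-2-3, expanding outward from the peak — single-peaked.
Cluster 3 (peak F at position 2): ranking walks positions 2-1-3, expanding outward from the peak — single-peaked.
Cluster 1 violates single-peakedness, so the profile is not single-peaked on this axis.

no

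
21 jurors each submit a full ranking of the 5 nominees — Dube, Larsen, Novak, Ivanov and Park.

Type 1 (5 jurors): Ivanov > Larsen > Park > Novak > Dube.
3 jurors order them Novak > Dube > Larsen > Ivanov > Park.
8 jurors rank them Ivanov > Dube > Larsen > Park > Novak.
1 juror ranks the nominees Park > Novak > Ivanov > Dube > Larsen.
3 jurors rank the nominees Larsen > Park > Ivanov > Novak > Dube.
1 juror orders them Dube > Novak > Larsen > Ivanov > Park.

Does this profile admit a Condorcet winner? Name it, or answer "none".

Ivanov

Pairwise majorities:
Dube vs Larsen: Dube is ranked higher on 3+8+1+1 = 13 ballots, Larsen on 8. Dube wins 13–8.
Dube vs Novak: Novak wins 12–9.
Dube vs Ivanov: 3+1 = 4 for Dube, 17 for Ivanov — Ivanov by 17–4.
Dube vs Park: Dube wins 12–9.
Larsen vs Novak: Larsen wins 16–5.
Larsen vs Ivanov: Larsen is ranked higher on 3+3+1 = 7 ballots, Ivanov on 14. Ivanov wins 14–7.
Larsen vs Park: Larsen, 20–1.
Novak vs Ivanov: Ivanov wins 16–5.
Novak vs Park: Park wins 17–4.
Ivanov vs Park: 17 to 4, Ivanov.
Ivanov wins every pairwise contest, so Ivanov is the Condorcet winner.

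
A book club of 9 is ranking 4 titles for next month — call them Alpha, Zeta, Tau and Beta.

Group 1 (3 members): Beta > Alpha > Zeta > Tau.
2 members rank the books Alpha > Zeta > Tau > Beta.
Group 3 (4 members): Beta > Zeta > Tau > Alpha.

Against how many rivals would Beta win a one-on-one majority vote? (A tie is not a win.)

3

Beta against each rival (9 members):
Beta vs Alpha: Beta wins 7–2.
Beta vs Zeta: Beta wins 7–2.
Beta vs Tau: Beta is ranked higher on 3+4 = 7 ballots, Tau on 2. Beta wins 7–2.
Beta beats Alpha, Zeta, Tau — 3 pairwise wins.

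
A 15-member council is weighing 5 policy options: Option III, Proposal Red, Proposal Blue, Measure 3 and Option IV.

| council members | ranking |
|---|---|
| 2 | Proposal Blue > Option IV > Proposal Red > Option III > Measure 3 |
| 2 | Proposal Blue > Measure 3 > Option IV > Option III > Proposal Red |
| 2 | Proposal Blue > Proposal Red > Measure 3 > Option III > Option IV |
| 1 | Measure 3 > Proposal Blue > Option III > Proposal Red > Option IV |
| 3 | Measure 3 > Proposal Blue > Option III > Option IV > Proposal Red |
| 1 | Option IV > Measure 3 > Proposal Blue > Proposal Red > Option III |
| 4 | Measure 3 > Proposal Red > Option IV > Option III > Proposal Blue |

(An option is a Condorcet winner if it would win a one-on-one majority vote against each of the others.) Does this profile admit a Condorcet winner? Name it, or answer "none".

Measure 3

Pairwise majorities:
Option III–Proposal Red: Proposal Red 9–6.
Option III vs Proposal Blue: Proposal Blue wins 11–4.
Option III vs Measure 3: Measure 3 wins 13–2.
Option III vs Option IV: Option IV wins 9–6.
Proposal Red–Proposal Blue: Proposal Blue 11–4.
Proposal Red vs Measure 3: Measure 3, 11–4.
Proposal Red–Option IV: Option IV 8–7.
Proposal Blue–Measure 3: Measure 3 9–6.
Proposal Blue vs Option IV: Proposal Blue, 10–5.
Measure 3 vs Option IV: Measure 3, 12–3.
Measure 3 defeats every rival head-to-head and is the Condorcet winner.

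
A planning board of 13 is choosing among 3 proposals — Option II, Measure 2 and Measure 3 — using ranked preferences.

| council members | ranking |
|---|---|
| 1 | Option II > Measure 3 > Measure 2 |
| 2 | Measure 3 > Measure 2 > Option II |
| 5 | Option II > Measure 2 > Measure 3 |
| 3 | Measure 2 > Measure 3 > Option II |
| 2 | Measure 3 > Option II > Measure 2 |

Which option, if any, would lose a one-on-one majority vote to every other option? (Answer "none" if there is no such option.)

none

Head-to-head results (13 council members):
Option II–Measure 2: Option II 8–5.
Option II vs Measure 3: 1+5 = 6 for Option II, 7 for Measure 3 — Measure 3 by 7–6.
Measure 2–Measure 3: Measure 2 8–5.
No option is winless: Option II beats Measure 2; Measure 2 beats Measure 3; Measure 3 beats Option II. There is no Condorcet loser.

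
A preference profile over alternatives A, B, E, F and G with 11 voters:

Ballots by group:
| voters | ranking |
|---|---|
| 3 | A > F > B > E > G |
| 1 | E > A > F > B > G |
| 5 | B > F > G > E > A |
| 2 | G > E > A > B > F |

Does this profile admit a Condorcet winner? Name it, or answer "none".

none

Pairwise majorities:
A vs B: A, 6–5.
A vs E: E, 8–3.
A–F: A 6–5.
A vs G: G, 7–4.
B–E: B 8–3.
B–F: B 7–4.
B–G: B 9–2.
E vs F: F wins 8–3.
E–G: G 7–4.
F–G: F 9–2.
Each alternative drops at least one matchup (A loses to E; B loses to A; E loses to B; F loses to A; G loses to B); the cycle A > B > E > A rules out a Condorcet winner.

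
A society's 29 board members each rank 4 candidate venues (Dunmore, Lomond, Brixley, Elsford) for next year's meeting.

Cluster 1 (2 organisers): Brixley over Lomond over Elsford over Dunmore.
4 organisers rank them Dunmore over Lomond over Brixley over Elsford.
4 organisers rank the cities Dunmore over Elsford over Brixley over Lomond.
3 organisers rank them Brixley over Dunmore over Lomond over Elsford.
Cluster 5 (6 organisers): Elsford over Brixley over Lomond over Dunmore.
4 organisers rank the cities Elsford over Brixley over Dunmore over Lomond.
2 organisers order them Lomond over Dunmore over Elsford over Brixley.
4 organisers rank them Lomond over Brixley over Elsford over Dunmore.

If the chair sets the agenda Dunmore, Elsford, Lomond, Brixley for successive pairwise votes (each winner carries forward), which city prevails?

Round 1: Dunmore vs Elsford — 13–16, Elsford advances.
Round 2: Elsford vs Lomond — 14–15, Lomond advances.
Round 3: Lomond vs Brixley — 10–19, Brixley advances.
Brixley survives the agenda.

Brixley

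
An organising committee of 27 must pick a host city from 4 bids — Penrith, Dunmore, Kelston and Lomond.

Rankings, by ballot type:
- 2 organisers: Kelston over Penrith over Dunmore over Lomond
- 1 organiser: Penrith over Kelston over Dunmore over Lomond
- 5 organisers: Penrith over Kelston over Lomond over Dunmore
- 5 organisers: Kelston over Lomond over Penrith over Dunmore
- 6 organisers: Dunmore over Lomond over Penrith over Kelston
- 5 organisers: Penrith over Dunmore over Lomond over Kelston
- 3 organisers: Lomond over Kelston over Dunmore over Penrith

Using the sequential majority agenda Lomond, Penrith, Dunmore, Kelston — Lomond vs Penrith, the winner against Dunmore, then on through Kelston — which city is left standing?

Kelston

Round 1: Lomond vs Penrith — 14–13, Lomond advances.
Round 2: Lomond vs Dunmore — 13–14, Dunmore advances.
Round 3: Dunmore vs Kelston — 11–16, Kelston advances.
Kelston survives the agenda.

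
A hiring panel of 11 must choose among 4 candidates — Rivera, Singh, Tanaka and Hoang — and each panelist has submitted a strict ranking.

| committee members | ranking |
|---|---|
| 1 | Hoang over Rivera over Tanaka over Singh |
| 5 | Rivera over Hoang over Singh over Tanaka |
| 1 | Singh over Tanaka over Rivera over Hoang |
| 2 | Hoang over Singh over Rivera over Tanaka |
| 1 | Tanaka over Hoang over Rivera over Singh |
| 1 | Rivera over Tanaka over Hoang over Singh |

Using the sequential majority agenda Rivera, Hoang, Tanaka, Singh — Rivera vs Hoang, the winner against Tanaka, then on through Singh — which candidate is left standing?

Rivera

Round 1: Rivera vs Hoang — 7–4, Rivera advances.
Round 2: Rivera vs Tanaka — 9–2, Rivera advances.
Round 3: Rivera vs Singh — 8–3, Rivera advances.
The agenda winner is Rivera.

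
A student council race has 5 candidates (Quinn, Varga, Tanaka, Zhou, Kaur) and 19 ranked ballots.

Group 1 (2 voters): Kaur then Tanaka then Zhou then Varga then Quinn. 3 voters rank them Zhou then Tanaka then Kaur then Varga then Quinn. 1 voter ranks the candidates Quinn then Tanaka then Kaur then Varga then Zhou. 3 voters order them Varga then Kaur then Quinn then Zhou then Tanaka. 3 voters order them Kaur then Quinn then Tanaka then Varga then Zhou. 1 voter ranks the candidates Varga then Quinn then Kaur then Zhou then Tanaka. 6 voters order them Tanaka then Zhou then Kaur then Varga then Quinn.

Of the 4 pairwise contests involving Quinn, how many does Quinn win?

0

Quinn against each rival (19 voters):
Quinn vs Varga: Varga wins 15–4.
Quinn vs Tanaka: Tanaka, 11–8.
Quinn vs Zhou: Zhou, 11–8.
Quinn vs Kaur: Quinn is ranked higher on 1+1 = 2 ballots, Kaur on 17. Kaur wins 17–2.
Quinn beats no one; loses to Varga, Tanaka, Zhou, Kaur — 0 pairwise wins.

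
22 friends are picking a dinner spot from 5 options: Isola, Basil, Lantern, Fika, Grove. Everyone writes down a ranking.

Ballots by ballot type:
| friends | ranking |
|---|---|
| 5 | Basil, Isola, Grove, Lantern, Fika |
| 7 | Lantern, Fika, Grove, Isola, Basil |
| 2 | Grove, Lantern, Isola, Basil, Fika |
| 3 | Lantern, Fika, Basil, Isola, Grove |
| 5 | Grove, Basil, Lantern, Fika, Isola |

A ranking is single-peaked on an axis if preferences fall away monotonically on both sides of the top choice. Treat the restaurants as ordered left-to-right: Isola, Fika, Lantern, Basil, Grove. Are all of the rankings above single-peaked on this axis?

Axis positions: Isola=1, Fika=2, Lantern=3, Basil=4, Grove=5.
Ballot type 1: ranking walks positions 4-1-5-3-2; Isola is ranked above Lantern even though Lantern lies between Isola and the peak Basil on the axis — preferences dip and rise again. Not single-peaked.
Ballot type 2: ranking walks positions 3-2-5-1-4; Grove is ranked above Basil even though Basil lies between Grove and the peak Lantern on the axis — preferences dip and rise again. Not single-peaked.
Ballot type 3: ranking walks positions 5-3-1-4-2; Lantern is ranked above Basil even though Basil lies between Lantern and the peak Grove on the axis — preferences dip and rise again. Not single-peaked.
Ballot type 4 (peak Lantern at position 3): ranking walks positions 3-2-4-1-5, expanding outward from the peak — single-peaked.
Ballot type 5 (peak Grove at position 5): ranking walks positions 5-4-3-2-1, expanding outward from the peak — single-peaked.
Ballot type 1 violates single-peakedness, so the profile is not single-peaked on this axis.

no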